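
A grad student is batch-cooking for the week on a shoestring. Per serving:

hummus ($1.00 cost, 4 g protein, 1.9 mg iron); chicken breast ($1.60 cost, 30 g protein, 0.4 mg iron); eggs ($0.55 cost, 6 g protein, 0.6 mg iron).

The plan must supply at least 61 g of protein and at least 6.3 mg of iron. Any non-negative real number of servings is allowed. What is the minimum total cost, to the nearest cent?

$5.59

Compare the cost at each extreme point of the feasible region.
hummus only: max(61/4, 6.3/1.9) = 15.25 servings → $15.25.
chicken breast only: max(61/30, 6.3/0.4) = 15.75 servings → $25.20.
eggs only: max(61/6, 6.3/0.6) = 10.5 servings → $5.78.
hummus + chicken breast with both tight: 2.971 servings and 1.637 servings → $5.59.
hummus + eggs with both tight: 0.1333 servings and 10.08 servings → $5.68.
chicken breast + eggs with both targets exact would need a negative amount; discard.
The minimum over all feasible corners is $5.59.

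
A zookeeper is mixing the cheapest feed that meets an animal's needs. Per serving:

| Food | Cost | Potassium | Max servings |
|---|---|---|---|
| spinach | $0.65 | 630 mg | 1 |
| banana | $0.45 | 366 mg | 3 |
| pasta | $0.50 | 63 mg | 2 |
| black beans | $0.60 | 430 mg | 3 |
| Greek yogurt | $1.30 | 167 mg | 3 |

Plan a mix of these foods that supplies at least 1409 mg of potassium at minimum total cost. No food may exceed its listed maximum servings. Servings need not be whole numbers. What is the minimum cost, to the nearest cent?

$1.61

Cost per mg of potassium: spinach $0.0010, banana $0.0012, black beans $0.0014, Greek yogurt $0.0078, pasta $0.0079.
Take 1 serving of spinach: +630.0 mg potassium for $0.65 (total $0.65, still need 779.0 mg).
Take 2.128 servings of banana: +779.0 mg potassium for $0.96 (total $1.61, still need 0.0 mg).
Greedy by cheapest-per-mg is optimal for a single linear constraint, so the minimum cost is $1.61.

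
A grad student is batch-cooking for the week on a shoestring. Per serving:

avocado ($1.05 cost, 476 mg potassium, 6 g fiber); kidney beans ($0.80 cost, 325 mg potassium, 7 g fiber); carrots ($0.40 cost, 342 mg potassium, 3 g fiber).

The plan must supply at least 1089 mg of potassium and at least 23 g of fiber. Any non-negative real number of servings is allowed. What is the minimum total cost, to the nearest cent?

avocado only: max(1089/476, 23/6) = 3.833 servings → $4.03.
kidney beans only: max(1089/325, 23/7) = 3.351 servings → $2.68.
carrots only: max(1089/342, 23/3) = 7.667 servings → $3.07.
avocado + kidney beans with both tight: 0.1071 servings and 3.194 servings → $2.67.
avocado + carrots: intersection lies outside the first quadrant.
kidney beans + carrots with both tight: 3.241 servings and 0.1043 servings → $2.63.
So the least-cost plan costs $2.63.

$2.63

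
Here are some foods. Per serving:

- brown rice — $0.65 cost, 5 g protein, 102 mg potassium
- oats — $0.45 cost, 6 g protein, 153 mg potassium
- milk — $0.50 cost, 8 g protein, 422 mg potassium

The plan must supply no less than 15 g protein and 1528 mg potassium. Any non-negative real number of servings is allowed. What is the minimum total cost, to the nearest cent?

For a min-cost LP with two ≥-constraints, a basic feasible solution has at most two positive variables.
brown rice only: max(15/5, 1528/102) = 14.98 servings → $9.74.
oats only: max(15/6, 1528/153) = 9.987 servings → $4.49.
milk only: max(15/8, 1528/422) = 3.621 servings → $1.81.
brown rice + oats with both targets exact would need a negative amount; discard.
brown rice + milk: the both-tight solution has a negative serving — not a feasible corner.
oats + milk: intersection lies outside the first quadrant.
So the least-cost plan costs $1.81.

$1.81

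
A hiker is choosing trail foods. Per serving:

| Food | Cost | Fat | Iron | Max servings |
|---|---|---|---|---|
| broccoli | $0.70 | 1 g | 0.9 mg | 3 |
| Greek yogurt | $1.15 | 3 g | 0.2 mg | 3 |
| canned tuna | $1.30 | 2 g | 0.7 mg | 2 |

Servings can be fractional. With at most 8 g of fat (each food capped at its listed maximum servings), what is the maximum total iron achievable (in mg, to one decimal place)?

Iron per g fat: broccoli 0.9, canned tuna 0.35, Greek yogurt 0.06667.
Take 3 servings of broccoli: uses 3 g fat, +2.7 mg iron (running total 2.7 mg).
Take 2 servings of canned tuna: uses 4 g fat, +1.4 mg iron (running total 4.1 mg).
Take 0.3333 servings of Greek yogurt: uses 1 g fat, +0.1 mg iron (running total 4.2 mg).
Greedy by best ratio exhausts the fat allowance optimally: 4.2 mg.

4.2 mg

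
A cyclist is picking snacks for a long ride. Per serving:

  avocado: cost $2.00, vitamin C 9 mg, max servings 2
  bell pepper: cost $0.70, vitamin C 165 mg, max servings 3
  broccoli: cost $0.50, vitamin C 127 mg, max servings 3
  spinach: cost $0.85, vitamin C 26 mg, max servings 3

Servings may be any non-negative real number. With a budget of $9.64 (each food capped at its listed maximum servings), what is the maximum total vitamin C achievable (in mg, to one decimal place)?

Vitamin C per dollar: broccoli 254, bell pepper 235.7, spinach 30.59, avocado 4.5.
Take 3 servings of broccoli: spends $1.50, +381.0 mg vitamin C (running total 381.0 mg).
Take 3 servings of bell pepper: spends $2.10, +495.0 mg vitamin C (running total 876.0 mg).
Take 3 servings of spinach: spends $2.55, +78.0 mg vitamin C (running total 954.0 mg).
Take 1.745 servings of avocado: spends $3.49, +15.7 mg vitamin C (running total 969.7 mg).
Greedy by best ratio exhausts the cost allowance optimally: 969.7 mg.

969.7 mg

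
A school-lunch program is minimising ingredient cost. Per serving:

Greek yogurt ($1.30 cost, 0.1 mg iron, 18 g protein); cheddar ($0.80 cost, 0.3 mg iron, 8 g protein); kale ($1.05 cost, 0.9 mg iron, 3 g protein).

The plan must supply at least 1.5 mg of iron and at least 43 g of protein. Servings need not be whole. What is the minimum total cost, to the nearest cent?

Two binding constraints pin down two serving amounts, so the optimal mix uses at most two foods. The candidates are each food alone (scaled to the tighter of iron/protein) and each pair with both constraints tight.
Greek yogurt only: max(1.5/0.1, 43/18) = 15 servings → $19.50.
cheddar only: max(1.5/0.3, 43/8) = 5.375 servings → $4.30.
kale only: max(1.5/0.9, 43/3) = 14.33 servings → $15.05.
Greek yogurt + cheddar with both tight: 0.1957 servings and 4.935 servings → $4.20.
Greek yogurt + kale with both tight: 2.151 servings and 1.428 servings → $4.30.
cheddar + kale: intersection lies outside the first quadrant.
The minimum over all feasible corners is $4.20.

$4.20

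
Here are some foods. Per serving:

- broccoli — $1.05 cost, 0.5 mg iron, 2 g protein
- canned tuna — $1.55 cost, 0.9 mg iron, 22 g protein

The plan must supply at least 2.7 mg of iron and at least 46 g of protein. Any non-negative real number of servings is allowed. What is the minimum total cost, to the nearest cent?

broccoli only: max(2.7/0.5, 46/2) = 23 servings → $24.15.
canned tuna only: max(2.7/0.9, 46/22) = 3 servings → $4.65.
broccoli + canned tuna with both tight: 1.957 servings and 1.913 servings → $5.02.
The minimum over all feasible corners is $4.65.

$4.65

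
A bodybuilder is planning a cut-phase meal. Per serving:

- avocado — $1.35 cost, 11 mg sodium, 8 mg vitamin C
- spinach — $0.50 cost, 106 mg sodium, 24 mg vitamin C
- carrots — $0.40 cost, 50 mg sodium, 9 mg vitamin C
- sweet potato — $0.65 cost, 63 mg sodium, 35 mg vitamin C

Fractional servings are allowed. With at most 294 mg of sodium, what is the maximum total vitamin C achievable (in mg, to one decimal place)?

213.8 mg

Vitamin C per mg sodium: avocado 0.7273, sweet potato 0.5556, spinach 0.2264, carrots 0.18.
With no serving limits, spend the whole sodium allowance on avocado: 294 mg / 11 mg × 8 mg = 213.8 mg.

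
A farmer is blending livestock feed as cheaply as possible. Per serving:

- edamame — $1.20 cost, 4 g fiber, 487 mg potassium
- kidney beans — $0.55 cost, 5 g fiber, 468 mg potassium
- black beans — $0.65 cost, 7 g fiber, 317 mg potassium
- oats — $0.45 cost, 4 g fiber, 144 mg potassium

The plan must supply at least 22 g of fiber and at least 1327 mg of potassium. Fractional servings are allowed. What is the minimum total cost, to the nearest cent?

At the optimum either one food covers both requirements or two foods hit both targets exactly; no other combination can be cheaper.
edamame only: max(22/4, 1327/487) = 5.5 servings → $6.60.
kidney beans only: max(22/5, 1327/468) = 4.4 servings → $2.42.
black beans only: max(22/7, 1327/317) = 4.186 servings → $2.72.
oats only: max(22/4, 1327/144) = 9.215 servings → $4.15.
edamame + kidney beans: intersection lies outside the first quadrant.
edamame + black beans with both tight: 1.081 servings and 2.525 servings → $2.94.
edamame + oats with both tight: 1.56 servings and 3.94 servings → $3.64.
kidney beans + black beans with both tight: 1.369 servings and 2.165 servings → $2.16.
kidney beans + oats with both tight: 1.858 servings and 3.178 servings → $2.45.
black beans + oats: intersection lies outside the first quadrant.
So the least-cost plan costs $2.16.

$2.16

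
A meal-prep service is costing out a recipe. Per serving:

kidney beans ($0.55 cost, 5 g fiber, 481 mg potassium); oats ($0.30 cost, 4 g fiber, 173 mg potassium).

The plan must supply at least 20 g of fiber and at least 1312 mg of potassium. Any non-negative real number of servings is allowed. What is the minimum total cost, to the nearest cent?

kidney beans only: max(20/5, 1312/481) = 4 servings → $2.20.
oats only: max(20/4, 1312/173) = 7.584 servings → $2.28.
kidney beans + oats with both tight: 1.688 servings and 2.89 servings → $1.80.
Cheapest feasible corner: $1.80.

$1.80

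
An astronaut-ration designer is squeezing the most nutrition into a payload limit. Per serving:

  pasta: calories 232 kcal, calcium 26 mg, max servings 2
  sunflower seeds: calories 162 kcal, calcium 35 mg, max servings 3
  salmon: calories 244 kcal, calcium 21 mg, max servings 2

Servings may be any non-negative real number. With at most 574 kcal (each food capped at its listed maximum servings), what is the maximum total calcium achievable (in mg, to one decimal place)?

114.9 mg

Calcium per kcal: sunflower seeds 0.216, pasta 0.1121, salmon 0.08607.
Take 3 servings of sunflower seeds: uses 486 kcal, +105.0 mg calcium (running total 105.0 mg).
Take 0.3793 servings of pasta: uses 88 kcal, +9.9 mg calcium (running total 114.9 mg).
Filling greedily by calcium-per-kcal is optimal for one linear limit, giving 114.9 mg.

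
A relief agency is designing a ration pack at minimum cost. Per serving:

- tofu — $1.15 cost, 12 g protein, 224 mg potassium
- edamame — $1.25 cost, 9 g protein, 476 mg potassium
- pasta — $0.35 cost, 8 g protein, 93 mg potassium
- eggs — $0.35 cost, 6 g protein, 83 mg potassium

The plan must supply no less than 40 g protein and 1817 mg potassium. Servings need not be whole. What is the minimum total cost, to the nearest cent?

The cheapest plan sits at a corner of the feasible region — with two constraints it uses at most two foods.
tofu only: max(40/12, 1817/224) = 8.112 servings → $9.33.
edamame only: max(40/9, 1817/476) = 4.444 servings → $5.56.
pasta only: max(40/8, 1817/93) = 19.54 servings → $6.84.
eggs only: max(40/6, 1817/83) = 21.89 servings → $7.66.
tofu + edamame with both tight: 0.727 servings and 3.475 servings → $5.18.
tofu + pasta: the both-tight solution has a negative serving — not a feasible corner.
tofu + eggs with both targets exact would need a negative amount; discard.
edamame + pasta with both tight: 3.641 servings and 0.9044 servings → $4.87.
edamame + eggs with both tight: 3.595 servings and 1.274 servings → $4.94.
pasta + eggs: the both-tight solution has a negative serving — not a feasible corner.
The minimum over all feasible corners is $4.87.

$4.87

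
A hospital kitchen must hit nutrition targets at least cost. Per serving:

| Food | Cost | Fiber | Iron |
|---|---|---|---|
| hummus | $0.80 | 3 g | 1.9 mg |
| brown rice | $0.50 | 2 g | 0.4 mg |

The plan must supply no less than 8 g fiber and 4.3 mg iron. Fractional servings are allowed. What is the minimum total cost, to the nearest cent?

Compare the cost at each extreme point of the feasible region.
hummus only: max(8/3, 4.3/1.9) = 2.667 servings → $2.13.
brown rice only: max(8/2, 4.3/0.4) = 10.75 servings → $5.38.
hummus + brown rice with both tight: 2.077 servings and 0.8846 servings → $2.10.
So the least-cost plan costs $2.10.

$2.10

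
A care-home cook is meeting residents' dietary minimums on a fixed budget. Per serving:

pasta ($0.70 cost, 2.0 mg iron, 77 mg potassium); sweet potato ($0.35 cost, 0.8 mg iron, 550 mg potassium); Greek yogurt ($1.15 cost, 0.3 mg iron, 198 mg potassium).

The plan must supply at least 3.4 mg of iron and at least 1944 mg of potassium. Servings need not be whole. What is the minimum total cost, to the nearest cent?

Check every corner: each single food scaled to meet both minima, and each pair solved so both constraints bind.
pasta only: max(3.4/2.0, 1944/77) = 25.25 servings → $17.67.
sweet potato only: max(3.4/0.8, 1944/550) = 4.25 servings → $1.49.
Greek yogurt only: max(3.4/0.3, 1944/198) = 11.33 servings → $13.03.
pasta + sweet potato with both tight: 0.3032 servings and 3.492 servings → $1.43.
pasta + Greek yogurt with both tight: 0.2414 servings and 9.724 servings → $11.35.
sweet potato + Greek yogurt: the both-tight solution has a negative serving — not a feasible corner.
The minimum over all feasible corners is $1.43.

$1.43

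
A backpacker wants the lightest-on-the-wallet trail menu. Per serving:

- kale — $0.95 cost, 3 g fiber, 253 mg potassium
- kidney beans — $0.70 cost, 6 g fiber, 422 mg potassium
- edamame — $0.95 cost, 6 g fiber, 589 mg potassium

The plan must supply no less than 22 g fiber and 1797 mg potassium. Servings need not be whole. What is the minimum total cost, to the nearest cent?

$2.94

A basic optimal solution has at most two foods positive. Try each food alone and each pair with both targets met exactly.
kale only: max(22/3, 1797/253) = 7.333 servings → $6.97.
kidney beans only: max(22/6, 1797/422) = 4.258 servings → $2.98.
edamame only: max(22/6, 1797/589) = 3.667 servings → $3.48.
kale + kidney beans with both tight: 5.944 servings and 0.6944 servings → $6.13.
kale + edamame with both targets exact would need a negative amount; discard.
kidney beans + edamame with both tight: 2.172 servings and 1.495 servings → $2.94.
So the least-cost plan costs $2.94.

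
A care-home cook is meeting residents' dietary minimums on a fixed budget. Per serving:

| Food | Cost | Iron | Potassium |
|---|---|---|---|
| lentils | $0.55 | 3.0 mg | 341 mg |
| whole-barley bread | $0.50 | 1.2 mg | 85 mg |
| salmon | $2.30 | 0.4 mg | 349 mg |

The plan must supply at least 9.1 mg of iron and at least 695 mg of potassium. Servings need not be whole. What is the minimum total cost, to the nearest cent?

$1.67

Compare the cost at each extreme point of the feasible region.
lentils only: max(9.1/3.0, 695/341) = 3.033 servings → $1.67.
whole-barley bread only: max(9.1/1.2, 695/85) = 8.176 servings → $4.09.
salmon only: max(9.1/0.4, 695/349) = 22.75 servings → $52.33.
lentils + whole-barley bread with both tight: 0.3923 servings and 6.602 servings → $3.52.
lentils + salmon: the both-tight solution has a negative serving — not a feasible corner.
whole-barley bread + salmon with both tight: 7.531 servings and 0.1572 servings → $4.13.
So the least-cost plan costs $1.67.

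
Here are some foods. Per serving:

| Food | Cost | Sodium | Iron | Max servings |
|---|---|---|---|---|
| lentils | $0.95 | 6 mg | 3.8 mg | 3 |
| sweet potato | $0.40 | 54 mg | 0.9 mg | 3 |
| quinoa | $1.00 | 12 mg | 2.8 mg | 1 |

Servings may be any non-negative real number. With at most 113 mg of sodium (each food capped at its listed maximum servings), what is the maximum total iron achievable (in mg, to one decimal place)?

Iron per mg sodium: lentils 0.6333, quinoa 0.2333, sweet potato 0.01667.
Take 3 servings of lentils: uses 18 mg sodium, +11.4 mg iron (running total 11.4 mg).
Take 1 serving of quinoa: uses 12 mg sodium, +2.8 mg iron (running total 14.2 mg).
Take 1.537 servings of sweet potato: uses 83 mg sodium, +1.4 mg iron (running total 15.6 mg).
Filling greedily by iron-per-mg sodium is optimal for one linear limit, giving 15.6 mg.

15.6 mg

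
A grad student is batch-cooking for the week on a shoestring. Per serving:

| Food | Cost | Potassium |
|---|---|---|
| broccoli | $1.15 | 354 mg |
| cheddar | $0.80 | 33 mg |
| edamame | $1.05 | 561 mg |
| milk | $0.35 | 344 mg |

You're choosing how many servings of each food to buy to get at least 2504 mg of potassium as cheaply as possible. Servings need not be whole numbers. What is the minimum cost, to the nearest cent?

$2.55

Cost per mg of potassium: milk $0.0010, edamame $0.0019, broccoli $0.0032, cheddar $0.0242.
With no serving limits, use only milk: 2504 mg / 344 mg = 7.279 servings × $0.35 = $2.55.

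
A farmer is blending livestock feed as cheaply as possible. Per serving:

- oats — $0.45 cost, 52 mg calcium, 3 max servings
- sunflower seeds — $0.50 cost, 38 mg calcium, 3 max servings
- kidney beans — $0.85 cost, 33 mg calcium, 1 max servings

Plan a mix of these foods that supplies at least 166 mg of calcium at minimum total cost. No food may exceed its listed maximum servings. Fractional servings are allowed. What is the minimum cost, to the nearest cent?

$1.48

Cost per mg of calcium: oats $0.0087, sunflower seeds $0.0132, kidney beans $0.0258.
Take 3 servings of oats: +156.0 mg calcium for $1.35 (total $1.35, still need 10.0 mg).
Take 0.2632 servings of sunflower seeds: +10.0 mg calcium for $0.13 (total $1.48, still need 0.0 mg).
Greedy by cheapest-per-mg is optimal for a single linear constraint, so the minimum cost is $1.48.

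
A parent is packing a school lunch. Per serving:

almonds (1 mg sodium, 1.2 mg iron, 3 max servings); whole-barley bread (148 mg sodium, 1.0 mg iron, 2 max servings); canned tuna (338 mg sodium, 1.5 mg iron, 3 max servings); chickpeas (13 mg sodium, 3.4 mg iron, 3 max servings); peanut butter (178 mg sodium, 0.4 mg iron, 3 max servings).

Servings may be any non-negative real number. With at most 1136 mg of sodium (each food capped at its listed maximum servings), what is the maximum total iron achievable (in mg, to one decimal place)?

19.3 mg

Iron per mg sodium: almonds 1.2, chickpeas 0.2615, whole-barley bread 0.006757, canned tuna 0.004438, peanut butter 0.002247.
Take 3 servings of almonds: uses 3 mg sodium, +3.6 mg iron (running total 3.6 mg).
Take 3 servings of chickpeas: uses 39 mg sodium, +10.2 mg iron (running total 13.8 mg).
Take 2 servings of whole-barley bread: uses 296 mg sodium, +2.0 mg iron (running total 15.8 mg).
Take 2.361 servings of canned tuna: uses 798 mg sodium, +3.5 mg iron (running total 19.3 mg).
Greedy by best ratio exhausts the sodium allowance optimally: 19.3 mg.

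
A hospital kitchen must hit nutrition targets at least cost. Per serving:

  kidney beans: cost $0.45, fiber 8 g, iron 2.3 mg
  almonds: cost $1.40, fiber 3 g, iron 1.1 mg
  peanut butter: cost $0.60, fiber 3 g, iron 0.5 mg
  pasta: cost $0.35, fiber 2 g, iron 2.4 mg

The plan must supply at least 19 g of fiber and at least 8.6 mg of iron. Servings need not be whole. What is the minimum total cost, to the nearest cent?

For a min-cost LP with two ≥-constraints, a basic feasible solution has at most two positive variables.
kidney beans only: max(19/8, 8.6/2.3) = 3.739 servings → $1.68.
almonds only: max(19/3, 8.6/1.1) = 7.818 servings → $10.95.
peanut butter only: max(19/3, 8.6/0.5) = 17.2 servings → $10.32.
pasta only: max(19/2, 8.6/2.4) = 9.5 servings → $3.33.
kidney beans + almonds with both targets exact would need a negative amount; discard.
kidney beans + peanut butter with both targets exact would need a negative amount; discard.
kidney beans + pasta with both tight: 1.945 servings and 1.719 servings → $1.48.
almonds + peanut butter: the both-tight solution has a negative serving — not a feasible corner.
almonds + pasta with both tight: 5.68 servings and 0.98 servings → $8.29.
peanut butter + pasta with both tight: 4.581 servings and 2.629 servings → $3.67.
So the least-cost plan costs $1.48.

$1.48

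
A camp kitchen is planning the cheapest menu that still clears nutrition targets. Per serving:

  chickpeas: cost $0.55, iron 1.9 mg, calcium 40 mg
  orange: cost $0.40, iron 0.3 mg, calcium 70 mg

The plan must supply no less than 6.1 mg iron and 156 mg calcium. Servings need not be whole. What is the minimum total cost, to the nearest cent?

The cheapest plan sits at a corner of the feasible region — with two constraints it uses at most two foods.
chickpeas only: max(6.1/1.9, 156/40) = 3.9 servings → $2.15.
orange only: max(6.1/0.3, 156/70) = 20.33 servings → $8.13.
chickpeas + orange with both tight: 3.142 servings and 0.4331 servings → $1.90.
The minimum over all feasible corners is $1.90.

$1.90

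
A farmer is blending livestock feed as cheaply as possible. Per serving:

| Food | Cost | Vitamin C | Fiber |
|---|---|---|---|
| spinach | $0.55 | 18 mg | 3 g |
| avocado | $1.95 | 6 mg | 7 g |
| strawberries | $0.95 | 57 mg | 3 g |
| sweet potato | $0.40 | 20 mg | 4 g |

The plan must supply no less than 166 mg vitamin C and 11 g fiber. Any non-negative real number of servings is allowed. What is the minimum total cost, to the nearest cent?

$2.82

spinach only: max(166/18, 11/3) = 9.222 servings → $5.07.
avocado only: max(166/6, 11/7) = 27.67 servings → $53.95.
strawberries only: max(166/57, 11/3) = 3.667 servings → $3.48.
sweet potato only: max(166/20, 11/4) = 8.3 servings → $3.32.
spinach + avocado with both targets exact would need a negative amount; discard.
spinach + strawberries with both tight: 1.103 servings and 2.564 servings → $3.04.
spinach + sweet potato: intersection lies outside the first quadrant.
avocado + strawberries with both tight: 0.3386 servings and 2.877 servings → $3.39.
avocado + sweet potato: the both-tight solution has a negative serving — not a feasible corner.
strawberries + sweet potato with both tight: 2.643 servings and 0.7679 servings → $2.82.
The minimum over all feasible corners is $2.82.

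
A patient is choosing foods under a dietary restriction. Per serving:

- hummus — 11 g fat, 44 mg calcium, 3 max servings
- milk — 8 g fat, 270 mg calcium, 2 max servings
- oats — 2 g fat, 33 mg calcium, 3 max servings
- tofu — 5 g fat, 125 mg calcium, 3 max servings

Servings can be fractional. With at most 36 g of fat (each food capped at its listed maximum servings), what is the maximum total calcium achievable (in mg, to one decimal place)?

997.5 mg

Calcium per g fat: milk 33.75, tofu 25, oats 16.5, hummus 4.
Take 2 servings of milk: uses 16 g fat, +540.0 mg calcium (running total 540.0 mg).
Take 3 servings of tofu: uses 15 g fat, +375.0 mg calcium (running total 915.0 mg).
Take 2.5 servings of oats: uses 5 g fat, +82.5 mg calcium (running total 997.5 mg).
Greedy by best ratio exhausts the fat allowance optimally: 997.5 mg.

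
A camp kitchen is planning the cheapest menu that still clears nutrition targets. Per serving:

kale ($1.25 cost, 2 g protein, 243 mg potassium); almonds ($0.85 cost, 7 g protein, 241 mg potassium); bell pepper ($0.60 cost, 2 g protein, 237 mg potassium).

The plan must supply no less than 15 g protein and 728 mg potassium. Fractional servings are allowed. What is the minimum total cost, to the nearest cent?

This is a tiny linear program; its minimum lies at a vertex of the feasible set. List the vertices and price them.
kale only: max(15/2, 728/243) = 7.5 servings → $9.38.
almonds only: max(15/7, 728/241) = 3.021 servings → $2.57.
bell pepper only: max(15/2, 728/237) = 7.5 servings → $4.50.
kale + almonds with both tight: 1.215 servings and 1.796 servings → $3.05.
kale + bell pepper: the both-tight solution has a negative serving — not a feasible corner.
almonds + bell pepper with both tight: 1.783 servings and 1.258 servings → $2.27.
Cheapest feasible corner: $2.27.

$2.27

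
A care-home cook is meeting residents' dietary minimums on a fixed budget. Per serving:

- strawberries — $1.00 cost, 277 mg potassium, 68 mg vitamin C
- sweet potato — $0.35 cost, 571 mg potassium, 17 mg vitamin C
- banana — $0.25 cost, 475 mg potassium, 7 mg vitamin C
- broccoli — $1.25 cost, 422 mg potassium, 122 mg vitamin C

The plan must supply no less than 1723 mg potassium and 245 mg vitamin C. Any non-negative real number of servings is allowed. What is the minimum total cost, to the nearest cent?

$2.81

strawberries only: max(1723/277, 245/68) = 6.22 servings → $6.22.
sweet potato only: max(1723/571, 245/17) = 14.41 servings → $5.04.
banana only: max(1723/475, 245/7) = 35 servings → $8.75.
broccoli only: max(1723/422, 245/122) = 4.083 servings → $5.10.
strawberries + sweet potato with both tight: 3.242 servings and 1.445 servings → $3.75.
strawberries + banana with both tight: 3.436 servings and 1.624 servings → $3.84.
strawberries + broccoli: intersection lies outside the first quadrant.
sweet potato + banana: intersection lies outside the first quadrant.
sweet potato + broccoli with both tight: 1.709 servings and 1.77 servings → $2.81.
banana + broccoli with both tight: 1.942 servings and 1.897 servings → $2.86.
So the least-cost plan costs $2.81.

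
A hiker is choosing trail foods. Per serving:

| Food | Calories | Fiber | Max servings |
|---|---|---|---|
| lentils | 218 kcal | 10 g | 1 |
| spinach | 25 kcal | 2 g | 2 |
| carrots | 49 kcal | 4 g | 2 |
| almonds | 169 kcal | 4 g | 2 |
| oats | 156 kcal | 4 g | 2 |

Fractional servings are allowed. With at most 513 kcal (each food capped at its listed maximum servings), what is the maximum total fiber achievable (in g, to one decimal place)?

Fiber per kcal: carrots 0.08163, spinach 0.08, lentils 0.04587, oats 0.02564, almonds 0.02367.
Take 2 servings of carrots: uses 98 kcal, +8.0 g fiber (running total 8.0 g).
Take 2 servings of spinach: uses 50 kcal, +4.0 g fiber (running total 12.0 g).
Take 1 serving of lentils: uses 218 kcal, +10.0 g fiber (running total 22.0 g).
Take 0.9423 servings of oats: uses 147 kcal, +3.8 g fiber (running total 25.8 g).
Greedy by best ratio exhausts the calories allowance optimally: 25.8 g.

25.8 g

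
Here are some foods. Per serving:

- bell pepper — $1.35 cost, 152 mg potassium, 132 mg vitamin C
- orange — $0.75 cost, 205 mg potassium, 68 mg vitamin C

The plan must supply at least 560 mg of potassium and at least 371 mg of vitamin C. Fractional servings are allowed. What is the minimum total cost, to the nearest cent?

bell pepper only: max(560/152, 371/132) = 3.684 servings → $4.97.
orange only: max(560/205, 371/68) = 5.456 servings → $4.09.
bell pepper + orange with both tight: 2.271 servings and 1.048 servings → $3.85.
Cheapest feasible corner: $3.85.

$3.85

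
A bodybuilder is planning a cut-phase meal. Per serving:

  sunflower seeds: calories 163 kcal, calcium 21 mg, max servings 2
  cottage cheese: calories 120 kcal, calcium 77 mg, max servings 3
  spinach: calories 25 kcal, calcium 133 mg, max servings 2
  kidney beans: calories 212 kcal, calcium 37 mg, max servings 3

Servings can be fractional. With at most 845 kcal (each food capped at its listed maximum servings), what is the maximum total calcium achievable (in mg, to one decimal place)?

Calcium per kcal: spinach 5.32, cottage cheese 0.6417, kidney beans 0.1745, sunflower seeds 0.1288.
Take 2 servings of spinach: uses 50 kcal, +266.0 mg calcium (running total 266.0 mg).
Take 3 servings of cottage cheese: uses 360 kcal, +231.0 mg calcium (running total 497.0 mg).
Take 2.052 servings of kidney beans: uses 435 kcal, +75.9 mg calcium (running total 572.9 mg).
Filling greedily by calcium-per-kcal is optimal for one linear limit, giving 572.9 mg.

572.9 mg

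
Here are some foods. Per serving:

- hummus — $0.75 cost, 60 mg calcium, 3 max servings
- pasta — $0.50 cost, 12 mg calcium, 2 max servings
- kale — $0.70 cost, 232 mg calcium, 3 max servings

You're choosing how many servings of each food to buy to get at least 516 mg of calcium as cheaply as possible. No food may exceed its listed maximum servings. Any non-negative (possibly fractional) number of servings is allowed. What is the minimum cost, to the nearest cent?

Cost per mg of calcium: kale $0.0030, hummus $0.0125, pasta $0.0417.
Take 2.224 servings of kale: +516.0 mg calcium for $1.56 (total $1.56, still need 0.0 mg).
Greedy by cheapest-per-mg is optimal for a single linear constraint, so the minimum cost is $1.56.

$1.56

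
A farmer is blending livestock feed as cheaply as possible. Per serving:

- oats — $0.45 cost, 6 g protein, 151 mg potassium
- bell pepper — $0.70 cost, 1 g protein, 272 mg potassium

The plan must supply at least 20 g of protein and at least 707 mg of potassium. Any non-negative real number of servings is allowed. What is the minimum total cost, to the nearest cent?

oats only: max(20/6, 707/151) = 4.682 servings → $2.11.
bell pepper only: max(20/1, 707/272) = 20 servings → $14.00.
oats + bell pepper with both tight: 3.196 servings and 0.8251 servings → $2.02.
So the least-cost plan costs $2.02.

$2.02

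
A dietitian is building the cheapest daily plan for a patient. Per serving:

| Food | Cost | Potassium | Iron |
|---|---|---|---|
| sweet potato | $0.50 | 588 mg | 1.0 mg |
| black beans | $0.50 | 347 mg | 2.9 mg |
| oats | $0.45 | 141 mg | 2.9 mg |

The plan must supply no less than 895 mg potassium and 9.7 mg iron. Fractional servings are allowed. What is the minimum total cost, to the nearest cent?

$1.61

For a min-cost LP with two ≥-constraints, a basic feasible solution has at most two positive variables.
sweet potato only: max(895/588, 9.7/1.0) = 9.7 servings → $4.85.
black beans only: max(895/347, 9.7/2.9) = 3.345 servings → $1.67.
oats only: max(895/141, 9.7/2.9) = 6.348 servings → $2.86.
sweet potato + black beans: the both-tight solution has a negative serving — not a feasible corner.
sweet potato + oats with both tight: 0.7849 servings and 3.074 servings → $1.78.
black beans + oats with both tight: 2.055 servings and 1.29 servings → $1.61.
Cheapest feasible corner: $1.61.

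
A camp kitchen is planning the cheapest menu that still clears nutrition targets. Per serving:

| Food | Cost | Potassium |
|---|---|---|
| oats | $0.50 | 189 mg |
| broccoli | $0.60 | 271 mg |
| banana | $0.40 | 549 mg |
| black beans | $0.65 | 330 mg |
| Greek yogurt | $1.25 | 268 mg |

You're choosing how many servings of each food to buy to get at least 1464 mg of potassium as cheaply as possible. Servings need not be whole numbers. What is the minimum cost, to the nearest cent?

$1.07

Cost per mg of potassium: banana $0.0007, black beans $0.0020, broccoli $0.0022, oats $0.0026, Greek yogurt $0.0047.
With no serving limits, use only banana: 1464 mg / 549 mg = 2.667 servings × $0.40 = $1.07.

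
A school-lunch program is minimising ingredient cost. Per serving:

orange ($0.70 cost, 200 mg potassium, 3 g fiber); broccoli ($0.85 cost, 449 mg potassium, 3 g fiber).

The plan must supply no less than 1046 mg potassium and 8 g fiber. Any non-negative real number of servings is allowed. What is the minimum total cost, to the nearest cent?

Check every corner: each single food scaled to meet both minima, and each pair solved so both constraints bind.
orange only: max(1046/200, 8/3) = 5.23 servings → $3.66.
broccoli only: max(1046/449, 8/3) = 2.667 servings → $2.27.
orange + broccoli with both tight: 0.6078 servings and 2.059 servings → $2.18.
Cheapest feasible corner: $2.18.

$2.18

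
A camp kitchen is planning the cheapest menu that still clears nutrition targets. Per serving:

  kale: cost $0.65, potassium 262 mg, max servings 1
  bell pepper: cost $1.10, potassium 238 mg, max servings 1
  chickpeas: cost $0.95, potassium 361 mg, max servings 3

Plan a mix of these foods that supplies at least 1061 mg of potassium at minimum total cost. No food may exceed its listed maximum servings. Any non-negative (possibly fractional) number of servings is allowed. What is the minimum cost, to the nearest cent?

$2.75

Cost per mg of potassium: kale $0.0025, chickpeas $0.0026, bell pepper $0.0046.
Take 1 serving of kale: +262.0 mg potassium for $0.65 (total $0.65, still need 799.0 mg).
Take 2.213 servings of chickpeas: +799.0 mg potassium for $2.10 (total $2.75, still need 0.0 mg).
Greedy by cheapest-per-mg is optimal for a single linear constraint, so the minimum cost is $2.75.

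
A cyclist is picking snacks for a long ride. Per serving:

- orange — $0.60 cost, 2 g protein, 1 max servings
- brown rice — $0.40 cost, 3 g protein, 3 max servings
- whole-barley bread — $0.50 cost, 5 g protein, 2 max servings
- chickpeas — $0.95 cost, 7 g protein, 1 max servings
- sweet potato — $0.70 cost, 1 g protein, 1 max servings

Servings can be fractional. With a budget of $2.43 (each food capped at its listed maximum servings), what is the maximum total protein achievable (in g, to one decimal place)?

20.7 g

Protein per dollar: whole-barley bread 10, brown rice 7.5, chickpeas 7.368, orange 3.333, sweet potato 1.429.
Take 2 servings of whole-barley bread: spends $1.00, +10.0 g protein (running total 10.0 g).
Take 3 servings of brown rice: spends $1.20, +9.0 g protein (running total 19.0 g).
Take 0.2421 servings of chickpeas: spends $0.23, +1.7 g protein (running total 20.7 g).
Filling greedily by protein-per-dollar is optimal for one linear limit, giving 20.7 g.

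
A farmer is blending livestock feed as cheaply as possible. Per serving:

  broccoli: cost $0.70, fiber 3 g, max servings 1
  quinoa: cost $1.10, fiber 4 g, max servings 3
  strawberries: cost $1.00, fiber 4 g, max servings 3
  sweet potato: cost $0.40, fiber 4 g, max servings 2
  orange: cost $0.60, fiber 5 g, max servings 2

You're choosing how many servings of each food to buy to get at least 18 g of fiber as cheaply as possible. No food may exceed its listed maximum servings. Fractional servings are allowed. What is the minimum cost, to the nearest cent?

$2.00

Cost per g of fiber: sweet potato $0.1000, orange $0.1200, broccoli $0.2333, strawberries $0.2500, quinoa $0.2750.
Take 2 servings of sweet potato: +8.0 g fiber for $0.80 (total $0.80, still need 10.0 g).
Take 2 servings of orange: +10.0 g fiber for $1.20 (total $2.00, still need 0.0 g).
Greedy by cheapest-per-g is optimal for a single linear constraint, so the minimum cost is $2.00.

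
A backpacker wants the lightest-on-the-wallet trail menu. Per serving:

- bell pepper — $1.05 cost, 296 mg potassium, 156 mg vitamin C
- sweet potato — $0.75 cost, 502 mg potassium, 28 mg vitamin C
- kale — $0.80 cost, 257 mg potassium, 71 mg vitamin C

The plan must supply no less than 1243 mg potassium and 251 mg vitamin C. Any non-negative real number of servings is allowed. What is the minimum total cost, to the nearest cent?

An LP optimum is at a vertex; with two nutrient constraints at most two foods are used. Check each candidate.
bell pepper only: max(1243/296, 251/156) = 4.199 servings → $4.41.
sweet potato only: max(1243/502, 251/28) = 8.964 servings → $6.72.
kale only: max(1243/257, 251/71) = 4.837 servings → $3.87.
bell pepper + sweet potato with both tight: 1.302 servings and 1.708 servings → $2.65.
bell pepper + kale: intersection lies outside the first quadrant.
sweet potato + kale with both tight: 0.8348 servings and 3.206 servings → $3.19.
The minimum over all feasible corners is $2.65.

$2.65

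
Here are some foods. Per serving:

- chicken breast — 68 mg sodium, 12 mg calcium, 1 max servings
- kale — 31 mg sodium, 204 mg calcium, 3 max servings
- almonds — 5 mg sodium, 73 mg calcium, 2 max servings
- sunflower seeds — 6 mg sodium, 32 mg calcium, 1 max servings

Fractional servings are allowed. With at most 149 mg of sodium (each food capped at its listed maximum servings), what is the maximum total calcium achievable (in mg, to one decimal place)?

Calcium per mg sodium: almonds 14.6, kale 6.581, sunflower seeds 5.333, chicken breast 0.1765.
Take 2 servings of almonds: uses 10 mg sodium, +146.0 mg calcium (running total 146.0 mg).
Take 3 servings of kale: uses 93 mg sodium, +612.0 mg calcium (running total 758.0 mg).
Take 1 serving of sunflower seeds: uses 6 mg sodium, +32.0 mg calcium (running total 790.0 mg).
Take 0.5882 servings of chicken breast: uses 40 mg sodium, +7.1 mg calcium (running total 797.1 mg).
Filling greedily by calcium-per-mg sodium is optimal for one linear limit, giving 797.1 mg.

797.1 mg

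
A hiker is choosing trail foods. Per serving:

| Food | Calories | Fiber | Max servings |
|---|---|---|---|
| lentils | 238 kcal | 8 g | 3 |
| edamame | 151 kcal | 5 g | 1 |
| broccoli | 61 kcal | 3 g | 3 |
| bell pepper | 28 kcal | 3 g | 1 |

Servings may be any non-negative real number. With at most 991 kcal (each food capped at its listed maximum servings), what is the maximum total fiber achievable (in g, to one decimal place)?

Fiber per kcal: bell pepper 0.1071, broccoli 0.04918, lentils 0.03361, edamame 0.03311.
Take 1 serving of bell pepper: uses 28 kcal, +3.0 g fiber (running total 3.0 g).
Take 3 servings of broccoli: uses 183 kcal, +9.0 g fiber (running total 12.0 g).
Take 3 servings of lentils: uses 714 kcal, +24.0 g fiber (running total 36.0 g).
Take 0.4371 servings of edamame: uses 66 kcal, +2.2 g fiber (running total 38.2 g).
Filling greedily by fiber-per-kcal is optimal for one linear limit, giving 38.2 g.

38.2 g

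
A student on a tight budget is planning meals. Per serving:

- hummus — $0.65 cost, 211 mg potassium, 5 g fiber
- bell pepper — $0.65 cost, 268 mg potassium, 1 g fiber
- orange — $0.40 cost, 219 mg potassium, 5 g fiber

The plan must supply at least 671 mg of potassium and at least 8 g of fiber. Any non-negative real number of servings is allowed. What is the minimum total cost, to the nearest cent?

With two linear requirements the optimum uses one or two foods; enumerate the corners.
hummus only: max(671/211, 8/5) = 3.18 servings → $2.07.
bell pepper only: max(671/268, 8/1) = 8 servings → $5.20.
orange only: max(671/219, 8/5) = 3.064 servings → $1.23.
hummus + bell pepper with both tight: 1.305 servings and 1.477 servings → $1.81.
hummus + orange: intersection lies outside the first quadrant.
bell pepper + orange with both tight: 1.43 servings and 1.314 servings → $1.46.
So the least-cost plan costs $1.23.

$1.23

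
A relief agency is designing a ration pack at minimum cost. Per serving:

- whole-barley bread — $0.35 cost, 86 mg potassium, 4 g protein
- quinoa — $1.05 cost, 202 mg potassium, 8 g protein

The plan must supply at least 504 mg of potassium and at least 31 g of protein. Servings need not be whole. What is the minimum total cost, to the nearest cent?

The cheapest plan sits at a corner of the feasible region — with two constraints it uses at most two foods.
whole-barley bread only: max(504/86, 31/4) = 7.75 servings → $2.71.
quinoa only: max(504/202, 31/8) = 3.875 servings → $4.07.
whole-barley bread + quinoa: the both-tight solution has a negative serving — not a feasible corner.
Cheapest feasible corner: $2.71.

$2.71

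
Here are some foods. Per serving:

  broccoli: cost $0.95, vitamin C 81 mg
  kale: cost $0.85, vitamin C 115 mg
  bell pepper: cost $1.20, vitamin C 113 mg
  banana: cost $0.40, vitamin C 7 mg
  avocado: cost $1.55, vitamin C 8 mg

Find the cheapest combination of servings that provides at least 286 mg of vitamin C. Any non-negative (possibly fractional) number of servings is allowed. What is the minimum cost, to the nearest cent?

$2.11

Cost per mg of vitamin C: kale $0.0074, bell pepper $0.0106, broccoli $0.0117, banana $0.0571, avocado $0.1938.
With no serving limits, use only kale: 286 mg / 115 mg = 2.487 servings × $0.85 = $2.11.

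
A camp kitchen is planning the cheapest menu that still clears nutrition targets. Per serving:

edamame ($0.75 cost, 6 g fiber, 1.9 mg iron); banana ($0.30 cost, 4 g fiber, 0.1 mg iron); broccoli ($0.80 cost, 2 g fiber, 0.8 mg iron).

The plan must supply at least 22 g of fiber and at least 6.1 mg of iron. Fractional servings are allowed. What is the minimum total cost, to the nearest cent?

$2.60

A basic optimal solution has at most two foods positive. Try each food alone and each pair with both targets met exactly.
edamame only: max(22/6, 6.1/1.9) = 3.667 servings → $2.75.
banana only: max(22/4, 6.1/0.1) = 61 servings → $18.30.
broccoli only: max(22/2, 6.1/0.8) = 11 servings → $8.80.
edamame + banana with both tight: 3.171 servings and 0.7429 servings → $2.60.
edamame + broccoli: intersection lies outside the first quadrant.
banana + broccoli with both tight: 1.8 servings and 7.4 servings → $6.46.
So the least-cost plan costs $2.60.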